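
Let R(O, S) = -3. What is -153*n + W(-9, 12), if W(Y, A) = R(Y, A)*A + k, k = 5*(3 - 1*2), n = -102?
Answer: 15575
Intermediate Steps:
k = 5 (k = 5*(3 - 2) = 5*1 = 5)
W(Y, A) = 5 - 3*A (W(Y, A) = -3*A + 5 = 5 - 3*A)
-153*n + W(-9, 12) = -153*(-102) + (5 - 3*12) = 15606 + (5 - 36) = 15606 - 31 = 15575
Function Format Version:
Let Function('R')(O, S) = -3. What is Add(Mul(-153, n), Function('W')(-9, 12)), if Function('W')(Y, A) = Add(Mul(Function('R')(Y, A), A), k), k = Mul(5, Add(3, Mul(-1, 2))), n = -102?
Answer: 15575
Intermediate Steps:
k = 5 (k = Mul(5, Add(3, -2)) = Mul(5, 1) = 5)
Function('W')(Y, A) = Add(5, Mul(-3, A)) (Function('W')(Y, A) = Add(Mul(-3, A), 5) = Add(5, Mul(-3, A)))
Add(Mul(-153, n), Function('W')(-9, 12)) = Add(Mul(-153, -102), Add(5, Mul(-3, 12))) = Add(15606, Add(5, -36)) = Add(15606, -31) = 15575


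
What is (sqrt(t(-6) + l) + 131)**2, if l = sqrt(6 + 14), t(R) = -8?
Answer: (131 + I*sqrt(2)*sqrt(4 - sqrt(5)))**2 ≈ 17157.0 + 492.1*I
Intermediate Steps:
l = 2*sqrt(5) (l = sqrt(20) = 2*sqrt(5) ≈ 4.4721)
(sqrt(t(-6) + l) + 131)**2 = (sqrt(-8 + 2*sqrt(5)) + 131)**2 = (131 + sqrt(-8 + 2*sqrt(5)))**2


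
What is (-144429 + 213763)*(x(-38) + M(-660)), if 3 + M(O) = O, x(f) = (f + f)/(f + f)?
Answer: -45899108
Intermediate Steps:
x(f) = 1 (x(f) = (2*f)/((2*f)) = (2*f)*(1/(2*f)) = 1)
M(O) = -3 + O
(-144429 + 213763)*(x(-38) + M(-660)) = (-144429 + 213763)*(1 + (-3 - 660)) = 69334*(1 - 663) = 69334*(-662) = -45899108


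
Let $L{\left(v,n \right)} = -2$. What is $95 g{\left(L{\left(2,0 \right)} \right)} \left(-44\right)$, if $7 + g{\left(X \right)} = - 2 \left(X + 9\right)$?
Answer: $87780$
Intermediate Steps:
$g{\left(X \right)} = -25 - 2 X$ ($g{\left(X \right)} = -7 - 2 \left(X + 9\right) = -7 - 2 \left(9 + X\right) = -7 - \left(18 + 2 X\right) = -25 - 2 X$)
$95 g{\left(L{\left(2,0 \right)} \right)} \left(-44\right) = 95 \left(-25 - -4\right) \left(-44\right) = 95 \left(-25 + 4\right) \left(-44\right) = 95 \left(-21\right) \left(-44\right) = \left(-1995\right) \left(-44\right) = 87780$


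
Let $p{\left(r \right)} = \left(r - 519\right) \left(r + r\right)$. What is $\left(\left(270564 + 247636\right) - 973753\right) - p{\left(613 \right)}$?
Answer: $-570797$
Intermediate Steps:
$p{\left(r \right)} = 2 r \left(-519 + r\right)$ ($p{\left(r \right)} = \left(-519 + r\right) 2 r = 2 r \left(-519 + r\right)$)
$\left(\left(270564 + 247636\right) - 973753\right) - p{\left(613 \right)} = \left(\left(270564 + 247636\right) - 973753\right) - 2 \cdot 613 \left(-519 + 613\right) = \left(518200 - 973753\right) - 2 \cdot 613 \cdot 94 = -455553 - 115244 = -570797$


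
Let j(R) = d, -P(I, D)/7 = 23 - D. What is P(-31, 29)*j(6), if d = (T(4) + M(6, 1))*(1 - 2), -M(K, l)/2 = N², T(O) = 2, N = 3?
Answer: 672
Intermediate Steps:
M(K, l) = -18 (M(K, l) = -2*3² = -2*9 = -18)
P(I, D) = -161 + 7*D (P(I, D) = -7*(23 - D) = -161 + 7*D)
d = 16 (d = (2 - 18)*(1 - 2) = -16*(-1) = 16)
j(R) = 16
P(-31, 29)*j(6) = (-161 + 7*29)*16 = (-161 + 203)*16 = 42*16 = 672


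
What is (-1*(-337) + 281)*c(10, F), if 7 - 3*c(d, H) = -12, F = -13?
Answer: 3914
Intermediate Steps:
c(d, H) = 19/3 (c(d, H) = 7/3 - ⅓*(-12) = 7/3 + 4 = 19/3)
(-1*(-337) + 281)*c(10, F) = (-1*(-337) + 281)*(19/3) = (337 + 281)*(19/3) = 618*(19/3) = 3914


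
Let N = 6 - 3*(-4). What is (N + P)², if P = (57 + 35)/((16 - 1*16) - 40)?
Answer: 24649/100 ≈ 246.49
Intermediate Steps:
N = 18 (N = 6 + 12 = 18)
P = -23/10 (P = 92/((16 - 16) - 40) = 92/(0 - 40) = 92/(-40) = 92*(-1/40) = -23/10 ≈ -2.3000)
(N + P)² = (18 - 23/10)² = (157/10)² = 24649/100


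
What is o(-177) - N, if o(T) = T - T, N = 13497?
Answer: -13497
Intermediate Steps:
o(T) = 0
o(-177) - N = 0 - 1*13497 = 0 - 13497 = -13497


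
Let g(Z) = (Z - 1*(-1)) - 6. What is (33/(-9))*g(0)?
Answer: 55/3 ≈ 18.333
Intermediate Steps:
g(Z) = -5 + Z (g(Z) = (Z + 1) - 6 = (1 + Z) - 6 = -5 + Z)
(33/(-9))*g(0) = (33/(-9))*(-5 + 0) = (33*(-1/9))*(-5) = -11/3*(-5) = 55/3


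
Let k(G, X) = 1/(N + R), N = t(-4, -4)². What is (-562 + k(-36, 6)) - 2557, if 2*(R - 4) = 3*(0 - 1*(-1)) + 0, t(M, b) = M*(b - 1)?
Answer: -2529507/811 ≈ -3119.0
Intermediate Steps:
t(M, b) = M*(-1 + b)
N = 400 (N = (-4*(-1 - 4))² = (-4*(-5))² = 20² = 400)
R = 11/2 (R = 4 + (3*(0 - 1*(-1)) + 0)/2 = 4 + (3*(0 + 1) + 0)/2 = 4 + (3*1 + 0)/2 = 4 + (3 + 0)/2 = 4 + (½)*3 = 4 + 3/2 = 11/2 ≈ 5.5000)
k(G, X) = 2/811 (k(G, X) = 1/(400 + 11/2) = 1/(811/2) = 2/811)
(-562 + k(-36, 6)) - 2557 = (-562 + 2/811) - 2557 = -455780/811 - 2557 = -2529507/811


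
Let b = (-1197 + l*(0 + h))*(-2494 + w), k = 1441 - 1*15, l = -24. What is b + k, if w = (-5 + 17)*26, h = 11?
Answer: 3189328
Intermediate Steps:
w = 312 (w = 12*26 = 312)
k = 1426 (k = 1441 - 15 = 1426)
b = 3187902 (b = (-1197 - 24*(0 + 11))*(-2494 + 312) = (-1197 - 24*11)*(-2182) = (-1197 - 264)*(-2182) = -1461*(-2182) = 3187902)
b + k = 3187902 + 1426 = 3189328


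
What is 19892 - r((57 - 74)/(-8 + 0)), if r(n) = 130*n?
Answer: 78463/4 ≈ 19616.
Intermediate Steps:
19892 - r((57 - 74)/(-8 + 0)) = 19892 - 130*(57 - 74)/(-8 + 0) = 19892 - 130*(-17/(-8)) = 19892 - 130*(-17*(-⅛)) = 19892 - 130*17/8 = 19892 - 1*1105/4 = 19892 - 1105/4 = 78463/4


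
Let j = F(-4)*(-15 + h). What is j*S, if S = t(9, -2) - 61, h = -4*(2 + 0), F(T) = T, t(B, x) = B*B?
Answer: 1840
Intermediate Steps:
t(B, x) = B²
h = -8 (h = -4*2 = -8)
S = 20 (S = 9² - 61 = 81 - 61 = 20)
j = 92 (j = -4*(-15 - 8) = -4*(-23) = 92)
j*S = 92*20 = 1840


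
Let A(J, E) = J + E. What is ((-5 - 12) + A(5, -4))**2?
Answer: 256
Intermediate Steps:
A(J, E) = E + J
((-5 - 12) + A(5, -4))**2 = ((-5 - 12) + (-4 + 5))**2 = (-17 + 1)**2 = (-16)**2 = 256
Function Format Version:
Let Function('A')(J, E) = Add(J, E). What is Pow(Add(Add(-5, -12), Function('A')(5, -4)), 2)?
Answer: 256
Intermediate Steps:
Function('A')(J, E) = Add(E, J)
Pow(Add(Add(-5, -12), Function('A')(5, -4)), 2) = Pow(Add(Add(-5, -12), Add(-4, 5)), 2) = Pow(Add(-17, 1), 2) = Pow(-16, 2) = 256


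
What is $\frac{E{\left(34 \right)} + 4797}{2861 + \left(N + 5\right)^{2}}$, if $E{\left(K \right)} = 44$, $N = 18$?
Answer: $\frac{4841}{3390} \approx 1.428$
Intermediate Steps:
$\frac{E{\left(34 \right)} + 4797}{2861 + \left(N + 5\right)^{2}} = \frac{44 + 4797}{2861 + \left(18 + 5\right)^{2}} = \frac{4841}{2861 + 23^{2}} = \frac{4841}{2861 + 529} = \frac{4841}{3390}$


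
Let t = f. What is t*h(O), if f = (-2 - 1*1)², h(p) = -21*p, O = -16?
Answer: 3024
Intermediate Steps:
f = 9 (f = (-2 - 1)² = (-3)² = 9)
t = 9
t*h(O) = 9*(-21*(-16)) = 9*336 = 3024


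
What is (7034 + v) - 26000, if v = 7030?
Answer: -11936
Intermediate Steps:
(7034 + v) - 26000 = (7034 + 7030) - 26000 = 14064 - 26000 = -11936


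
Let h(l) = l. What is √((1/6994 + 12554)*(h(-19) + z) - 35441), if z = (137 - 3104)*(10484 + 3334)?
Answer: I*√25176557742543429326/6994 ≈ 7.1742e+5*I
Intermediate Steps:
z = -40998006 (z = -2967*13818 = -40998006)
√((1/6994 + 12554)*(h(-19) + z) - 35441) = √((1/6994 + 12554)*(-19 - 40998006) - 35441) = √((1/6994 + 12554)*(-40998025) - 35441) = √((87802677/6994)*(-40998025) - 35441) = √(-3599736346712925/6994 - 35441) = √(-3599736594587279/6994) = I*√25176557742543429326/6994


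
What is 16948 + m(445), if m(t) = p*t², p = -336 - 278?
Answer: -121570402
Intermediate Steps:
p = -614
m(t) = -614*t²
16948 + m(445) = 16948 - 614*445² = 16948 - 614*198025 = 16948 - 121587350 = -121570402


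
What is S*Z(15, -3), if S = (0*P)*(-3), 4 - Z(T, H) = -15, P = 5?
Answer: 0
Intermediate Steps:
Z(T, H) = 19 (Z(T, H) = 4 - 1*(-15) = 4 + 15 = 19)
S = 0 (S = (0*5)*(-3) = 0*(-3) = 0)
S*Z(15, -3) = 0*19 = 0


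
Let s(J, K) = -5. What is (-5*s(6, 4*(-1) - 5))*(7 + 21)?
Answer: 700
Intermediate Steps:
(-5*s(6, 4*(-1) - 5))*(7 + 21) = (-5*(-5))*(7 + 21) = 25*28 = 700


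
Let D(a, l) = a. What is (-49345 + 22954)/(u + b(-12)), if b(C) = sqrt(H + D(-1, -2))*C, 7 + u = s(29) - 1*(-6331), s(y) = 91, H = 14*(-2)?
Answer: -169298265/41156401 - 316692*I*sqrt(29)/41156401 ≈ -4.1135 - 0.041438*I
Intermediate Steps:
H = -28
u = 6415 (u = -7 + (91 - 1*(-6331)) = -7 + (91 + 6331) = -7 + 6422 = 6415)
b(C) = I*C*sqrt(29) (b(C) = sqrt(-28 - 1)*C = sqrt(-29)*C = (I*sqrt(29))*C = I*C*sqrt(29))
(-49345 + 22954)/(u + b(-12)) = (-49345 + 22954)/(6415 + I*(-12)*sqrt(29)) = -26391/(6415 - 12*I*sqrt(29))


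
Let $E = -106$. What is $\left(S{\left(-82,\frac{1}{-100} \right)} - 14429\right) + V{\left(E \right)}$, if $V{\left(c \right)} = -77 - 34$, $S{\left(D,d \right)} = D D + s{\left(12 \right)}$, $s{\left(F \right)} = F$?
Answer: $-7804$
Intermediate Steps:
$S{\left(D,d \right)} = 12 + D^{2}$ ($S{\left(D,d \right)} = D D + 12 = D^{2} + 12 = 12 + D^{2}$)
$V{\left(c \right)} = -111$
$\left(S{\left(-82,\frac{1}{-100} \right)} - 14429\right) + V{\left(E \right)} = \left(\left(12 + \left(-82\right)^{2}\right) - 14429\right) - 111 = \left(\left(12 + 6724\right) - 14429\right) - 111 = \left(6736 - 14429\right) - 111 = -7693 - 111 = -7804$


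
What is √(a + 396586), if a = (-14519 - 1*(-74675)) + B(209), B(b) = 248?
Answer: √456990 ≈ 676.01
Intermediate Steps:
a = 60404 (a = (-14519 - 1*(-74675)) + 248 = (-14519 + 74675) + 248 = 60156 + 248 = 60404)
√(a + 396586) = √(60404 + 396586) = √456990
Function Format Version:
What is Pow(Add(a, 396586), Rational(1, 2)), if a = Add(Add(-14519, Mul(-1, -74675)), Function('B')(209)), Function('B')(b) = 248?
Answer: Pow(456990, Rational(1, 2)) ≈ 676.01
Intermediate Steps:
a = 60404 (a = Add(Add(-14519, Mul(-1, -74675)), 248) = Add(Add(-14519, 74675), 248) = Add(60156, 248) = 60404)
Pow(Add(a, 396586), Rational(1, 2)) = Pow(Add(60404, 396586), Rational(1, 2)) = Pow(456990, Rational(1, 2))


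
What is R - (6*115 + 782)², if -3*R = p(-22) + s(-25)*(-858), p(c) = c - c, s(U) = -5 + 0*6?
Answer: -2168214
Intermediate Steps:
s(U) = -5 (s(U) = -5 + 0 = -5)
p(c) = 0
R = -1430 (R = -(0 - 5*(-858))/3 = -(0 + 4290)/3 = -⅓*4290 = -1430)
R - (6*115 + 782)² = -1430 - (6*115 + 782)² = -1430 - (690 + 782)² = -1430 - 1*1472² = -1430 - 1*2166784 = -1430 - 2166784 = -2168214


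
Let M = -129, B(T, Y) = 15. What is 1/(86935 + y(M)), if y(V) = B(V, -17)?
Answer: 1/86950 ≈ 1.1501e-5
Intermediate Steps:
y(V) = 15
1/(86935 + y(M)) = 1/(86935 + 15) = 1/86950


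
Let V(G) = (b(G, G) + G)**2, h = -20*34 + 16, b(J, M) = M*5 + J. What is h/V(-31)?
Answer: -664/47089 ≈ -0.014101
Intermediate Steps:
b(J, M) = J + 5*M (b(J, M) = 5*M + J = J + 5*M)
h = -664 (h = -680 + 16 = -664)
V(G) = 49*G**2 (V(G) = ((G + 5*G) + G)**2 = (6*G + G)**2 = (7*G)**2 = 49*G**2)
h/V(-31) = -664/(49*(-31)**2) = -664/(49*961) = -664/47089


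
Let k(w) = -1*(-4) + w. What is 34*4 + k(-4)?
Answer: 136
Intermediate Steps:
k(w) = 4 + w
34*4 + k(-4) = 34*4 + (4 - 4) = 136 + 0 = 136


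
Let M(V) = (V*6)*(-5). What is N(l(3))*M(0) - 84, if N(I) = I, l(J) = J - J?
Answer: -84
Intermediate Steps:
l(J) = 0
M(V) = -30*V (M(V) = (6*V)*(-5) = -30*V)
N(l(3))*M(0) - 84 = 0*(-30*0) - 84 = 0*0 - 84 = 0 - 84 = -84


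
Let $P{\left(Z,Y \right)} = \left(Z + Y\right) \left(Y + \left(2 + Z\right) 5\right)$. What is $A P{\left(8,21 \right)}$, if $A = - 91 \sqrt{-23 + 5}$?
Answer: $- 562107 i \sqrt{2} \approx - 7.9494 \cdot 10^{5} i$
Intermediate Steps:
$P{\left(Z,Y \right)} = \left(Y + Z\right) \left(10 + Y + 5 Z\right)$ ($P{\left(Z,Y \right)} = \left(Y + Z\right) \left(Y + \left(10 + 5 Z\right)\right) = \left(Y + Z\right) \left(10 + Y + 5 Z\right)$)
$A = - 273 i \sqrt{2}$ ($A = - 91 \sqrt{-18} = - 91 \cdot 3 i \sqrt{2} = - 273 i \sqrt{2} \approx - 386.08 i$)
$A P{\left(8,21 \right)} = - 273 i \sqrt{2} \left(21^{2} + 5 \cdot 8^{2} + 10 \cdot 21 + 10 \cdot 8 + 6 \cdot 21 \cdot 8\right) = - 273 i \sqrt{2} \left(441 + 5 \cdot 64 + 210 + 80 + 1008\right) = - 273 i \sqrt{2} \left(441 + 320 + 210 + 80 + 1008\right) = - 273 i \sqrt{2} \cdot 2059 = - 562107 i \sqrt{2}$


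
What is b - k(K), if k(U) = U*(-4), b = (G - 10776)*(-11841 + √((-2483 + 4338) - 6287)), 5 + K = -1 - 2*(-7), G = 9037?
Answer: 20591531 - 6956*I*√277 ≈ 2.0592e+7 - 1.1577e+5*I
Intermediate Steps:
K = 8 (K = -5 + (-1 - 2*(-7)) = -5 + (-1 + 14) = -5 + 13 = 8)
b = 20591499 - 6956*I*√277 (b = (9037 - 10776)*(-11841 + √((-2483 + 4338) - 6287)) = -1739*(-11841 + √(1855 - 6287)) = -1739*(-11841 + √(-4432)) = -1739*(-11841 + 4*I*√277) = 20591499 - 6956*I*√277 ≈ 2.0591e+7 - 1.1577e+5*I)
k(U) = -4*U
b - k(K) = (20591499 - 6956*I*√277) - (-4)*8 = (20591499 - 6956*I*√277) - 1*(-32) = (20591499 - 6956*I*√277) + 32 = 20591531 - 6956*I*√277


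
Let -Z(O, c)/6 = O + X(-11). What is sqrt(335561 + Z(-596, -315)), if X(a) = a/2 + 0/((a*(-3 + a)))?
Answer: sqrt(339170) ≈ 582.38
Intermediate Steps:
X(a) = a/2 (X(a) = a*(1/2) + 0*(1/(a*(-3 + a))) = a/2 + 0 = a/2)
Z(O, c) = 33 - 6*O (Z(O, c) = -6*(O + (1/2)*(-11)) = -6*(O - 11/2) = -6*(-11/2 + O) = 33 - 6*O)
sqrt(335561 + Z(-596, -315)) = sqrt(335561 + (33 - 6*(-596))) = sqrt(335561 + (33 + 3576)) = sqrt(335561 + 3609) = sqrt(339170)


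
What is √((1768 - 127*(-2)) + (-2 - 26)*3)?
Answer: √1938 ≈ 44.023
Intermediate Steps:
√((1768 - 127*(-2)) + (-2 - 26)*3) = √((1768 - 1*(-254)) - 28*3) = √((1768 + 254) - 84) = √(2022 - 84) = √1938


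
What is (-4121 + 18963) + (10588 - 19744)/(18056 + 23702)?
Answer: 309881540/20879 ≈ 14842.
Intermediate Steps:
(-4121 + 18963) + (10588 - 19744)/(18056 + 23702) = 14842 - 9156/41758 = 14842 - 9156*1/41758 = 14842 - 4578/20879 = 309881540/20879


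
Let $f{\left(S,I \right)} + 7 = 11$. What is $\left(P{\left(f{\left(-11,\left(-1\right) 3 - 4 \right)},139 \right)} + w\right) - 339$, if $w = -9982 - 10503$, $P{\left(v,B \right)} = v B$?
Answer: $-20268$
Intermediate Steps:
$f{\left(S,I \right)} = 4$ ($f{\left(S,I \right)} = -7 + 11 = 4$)
$P{\left(v,B \right)} = B v$
$w = -20485$
$\left(P{\left(f{\left(-11,\left(-1\right) 3 - 4 \right)},139 \right)} + w\right) - 339 = \left(139 \cdot 4 - 20485\right) - 339 = \left(556 - 20485\right) - 339 = -19929 - 339 = -20268$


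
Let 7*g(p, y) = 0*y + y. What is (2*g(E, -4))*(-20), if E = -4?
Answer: 160/7 ≈ 22.857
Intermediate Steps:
g(p, y) = y/7 (g(p, y) = (0*y + y)/7 = (0 + y)/7 = y/7)
(2*g(E, -4))*(-20) = (2*((1/7)*(-4)))*(-20) = (2*(-4/7))*(-20) = -8/7*(-20) = 160/7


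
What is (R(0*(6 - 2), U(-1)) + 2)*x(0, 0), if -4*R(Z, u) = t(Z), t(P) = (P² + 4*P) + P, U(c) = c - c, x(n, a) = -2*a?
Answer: 0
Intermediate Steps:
U(c) = 0
t(P) = P² + 5*P
R(Z, u) = -Z*(5 + Z)/4
(R(0*(6 - 2), U(-1)) + 2)*x(0, 0) = (-0*(6 - 2)*(5 + 0*(6 - 2))/4 + 2)*(-2*0) = (-0*4*(5 + 0*4)/4 + 2)*0 = (-¼*0*(5 + 0) + 2)*0 = (-¼*0*5 + 2)*0 = (0 + 2)*0 = 2*0 = 0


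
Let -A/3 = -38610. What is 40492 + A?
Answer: 156322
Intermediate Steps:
A = 115830 (A = -3*(-38610) = 115830)
40492 + A = 40492 + 115830 = 156322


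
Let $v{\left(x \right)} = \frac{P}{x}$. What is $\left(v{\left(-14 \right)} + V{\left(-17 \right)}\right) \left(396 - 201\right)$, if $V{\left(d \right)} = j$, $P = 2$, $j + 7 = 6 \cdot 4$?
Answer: $\frac{23010}{7} \approx 3287.1$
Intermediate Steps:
$j = 17$ ($j = -7 + 6 \cdot 4 = -7 + 24 = 17$)
$V{\left(d \right)} = 17$
$v{\left(x \right)} = \frac{2}{x}$
$\left(v{\left(-14 \right)} + V{\left(-17 \right)}\right) \left(396 - 201\right) = \left(\frac{2}{-14} + 17\right) \left(396 - 201\right) = \left(2 \left(- \frac{1}{14}\right) + 17\right) 195 = \left(- \frac{1}{7} + 17\right) 195 = \frac{118}{7} \cdot 195 = \frac{23010}{7}$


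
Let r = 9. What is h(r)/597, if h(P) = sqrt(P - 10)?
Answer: I/597 ≈ 0.001675*I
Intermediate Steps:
h(P) = sqrt(-10 + P)
h(r)/597 = sqrt(-10 + 9)/597 = sqrt(-1)*(1/597) = I*(1/597) = I/597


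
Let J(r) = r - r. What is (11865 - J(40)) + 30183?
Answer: 42048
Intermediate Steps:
J(r) = 0
(11865 - J(40)) + 30183 = (11865 - 1*0) + 30183 = (11865 + 0) + 30183 = 11865 + 30183 = 42048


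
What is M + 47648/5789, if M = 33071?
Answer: 191495667/5789 ≈ 33079.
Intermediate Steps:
M + 47648/5789 = 33071 + 47648/5789 = 191495667/5789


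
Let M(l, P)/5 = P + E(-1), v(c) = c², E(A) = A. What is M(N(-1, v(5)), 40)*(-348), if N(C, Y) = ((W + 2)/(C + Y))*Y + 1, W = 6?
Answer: -67860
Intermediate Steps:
N(C, Y) = 1 + 8*Y/(C + Y) (N(C, Y) = ((6 + 2)/(C + Y))*Y + 1 = (8/(C + Y))*Y + 1 = 8*Y/(C + Y) + 1 = 1 + 8*Y/(C + Y))
M(l, P) = -5 + 5*P (M(l, P) = 5*(P - 1) = 5*(-1 + P) = -5 + 5*P)
M(N(-1, v(5)), 40)*(-348) = (-5 + 5*40)*(-348) = (-5 + 200)*(-348) = 195*(-348) = -67860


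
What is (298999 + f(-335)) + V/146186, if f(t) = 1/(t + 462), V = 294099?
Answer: 5551139909137/18565622 ≈ 2.9900e+5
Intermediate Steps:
f(t) = 1/(462 + t)
(298999 + f(-335)) + V/146186 = (298999 + 1/(462 - 335)) + 294099/146186 = (298999 + 1/127) + 294099*(1/146186) = (298999 + 1/127) + 294099/146186 = 37972874/127 + 294099/146186 = 5551139909137/18565622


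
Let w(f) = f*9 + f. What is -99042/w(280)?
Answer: -49521/1400 ≈ -35.372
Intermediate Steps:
w(f) = 10*f (w(f) = 9*f + f = 10*f)
-99042/w(280) = -99042/(10*280) = -99042/2800 = -99042*1/2800 = -49521/1400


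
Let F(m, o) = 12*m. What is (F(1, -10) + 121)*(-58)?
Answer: -7714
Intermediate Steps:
(F(1, -10) + 121)*(-58) = (12*1 + 121)*(-58) = (12 + 121)*(-58) = 133*(-58) = -7714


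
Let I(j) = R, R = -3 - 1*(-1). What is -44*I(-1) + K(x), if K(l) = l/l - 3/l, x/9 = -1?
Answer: 268/3 ≈ 89.333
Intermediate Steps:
R = -2 (R = -3 + 1 = -2)
x = -9 (x = 9*(-1) = -9)
I(j) = -2
K(l) = 1 - 3/l
-44*I(-1) + K(x) = -44*(-2) + (-3 - 9)/(-9) = 88 - ⅑*(-12) = 88 + 4/3 = 268/3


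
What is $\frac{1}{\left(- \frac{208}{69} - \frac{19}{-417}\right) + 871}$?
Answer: $\frac{9591}{8325286} \approx 0.001152$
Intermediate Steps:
$\frac{1}{\left(- \frac{208}{69} - \frac{19}{-417}\right) + 871} = \frac{1}{\left(\left(-208\right) \frac{1}{69} - - \frac{19}{417}\right) + 871} = \frac{1}{\left(- \frac{208}{69} + \frac{19}{417}\right) + 871} = \frac{1}{- \frac{28475}{9591} + 871} = \frac{1}{\frac{8325286}{9591}} = \frac{9591}{8325286}$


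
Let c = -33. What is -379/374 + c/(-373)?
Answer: -129025/139502 ≈ -0.92490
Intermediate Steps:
-379/374 + c/(-373) = -379/374 - 33/(-373) = -379*1/374 - 33*(-1/373) = -379/374 + 33/373 = -129025/139502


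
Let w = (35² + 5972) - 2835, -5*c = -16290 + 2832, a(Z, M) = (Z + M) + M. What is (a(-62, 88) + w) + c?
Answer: 35838/5 ≈ 7167.6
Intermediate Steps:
a(Z, M) = Z + 2*M (a(Z, M) = (M + Z) + M = Z + 2*M)
c = 13458/5 (c = -(-16290 + 2832)/5 = -⅕*(-13458) = 13458/5 ≈ 2691.6)
w = 4362 (w = (1225 + 5972) - 2835 = 7197 - 2835 = 4362)
(a(-62, 88) + w) + c = ((-62 + 2*88) + 4362) + 13458/5 = ((-62 + 176) + 4362) + 13458/5 = (114 + 4362) + 13458/5 = 4476 + 13458/5 = 35838/5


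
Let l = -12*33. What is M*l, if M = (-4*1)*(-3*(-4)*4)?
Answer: 76032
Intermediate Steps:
l = -396
M = -192 (M = -48*4 = -4*48 = -192)
M*l = -192*(-396) = 76032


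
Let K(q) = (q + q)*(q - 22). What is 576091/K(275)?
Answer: 576091/139150 ≈ 4.1401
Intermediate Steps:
K(q) = 2*q*(-22 + q) (K(q) = (2*q)*(-22 + q) = 2*q*(-22 + q))
576091/K(275) = 576091/((2*275*(-22 + 275))) = 576091/((2*275*253)) = 576091/139150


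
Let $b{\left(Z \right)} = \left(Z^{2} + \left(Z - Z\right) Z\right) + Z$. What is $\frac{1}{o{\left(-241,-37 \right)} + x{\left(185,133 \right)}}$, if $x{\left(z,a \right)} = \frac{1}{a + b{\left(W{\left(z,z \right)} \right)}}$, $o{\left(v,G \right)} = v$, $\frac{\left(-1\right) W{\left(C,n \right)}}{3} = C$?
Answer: $- \frac{307603}{74132322} \approx -0.0041494$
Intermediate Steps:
$W{\left(C,n \right)} = - 3 C$
$b{\left(Z \right)} = Z + Z^{2}$ ($b{\left(Z \right)} = \left(Z^{2} + 0 Z\right) + Z = \left(Z^{2} + 0\right) + Z = Z^{2} + Z = Z + Z^{2}$)
$x{\left(z,a \right)} = \frac{1}{a - 3 z \left(1 - 3 z\right)}$ ($x{\left(z,a \right)} = \frac{1}{a + - 3 z \left(1 - 3 z\right)} = \frac{1}{a - 3 z \left(1 - 3 z\right)}$)
$\frac{1}{o{\left(-241,-37 \right)} + x{\left(185,133 \right)}} = \frac{1}{-241 + \frac{1}{133 + 3 \cdot 185 \left(-1 + 3 \cdot 185\right)}} = \frac{1}{-241 + \frac{1}{133 + 3 \cdot 185 \left(-1 + 555\right)}} = \frac{1}{-241 + \frac{1}{133 + 3 \cdot 185 \cdot 554}} = \frac{1}{-241 + \frac{1}{133 + 307470}} = \frac{1}{-241 + \frac{1}{307603}} = \frac{1}{- \frac{74132322}{307603}} = - \frac{307603}{74132322}$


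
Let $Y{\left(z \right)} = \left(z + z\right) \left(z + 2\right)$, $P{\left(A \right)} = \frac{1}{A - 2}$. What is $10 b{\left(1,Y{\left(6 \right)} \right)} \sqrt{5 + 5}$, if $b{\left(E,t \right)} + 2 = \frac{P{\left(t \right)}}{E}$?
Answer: $- \frac{935 \sqrt{10}}{47} \approx -62.909$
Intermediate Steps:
$P{\left(A \right)} = \frac{1}{-2 + A}$
$Y{\left(z \right)} = 2 z \left(2 + z\right)$
$b{\left(E,t \right)} = -2 + \frac{1}{E \left(-2 + t\right)}$ ($b{\left(E,t \right)} = -2 + \frac{1}{\left(-2 + t\right) E} = -2 + \frac{1}{E \left(-2 + t\right)}$)
$10 b{\left(1,Y{\left(6 \right)} \right)} \sqrt{5 + 5} = 10 \left(-2 + \frac{1}{1 \left(-2 + 2 \cdot 6 \left(2 + 6\right)\right)}\right) \sqrt{5 + 5} = 10 \left(-2 + 1 \frac{1}{-2 + 2 \cdot 6 \cdot 8}\right) \sqrt{10} = 10 \left(-2 + 1 \frac{1}{-2 + 96}\right) \sqrt{10} = 10 \left(-2 + 1 \cdot \frac{1}{94}\right) \sqrt{10} = 10 \left(-2 + \frac{1}{94}\right) \sqrt{10} = 10 \left(- \frac{187}{94}\right) \sqrt{10} = - \frac{935 \sqrt{10}}{47}$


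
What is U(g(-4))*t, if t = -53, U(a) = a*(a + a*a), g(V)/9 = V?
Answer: 2404080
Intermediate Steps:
g(V) = 9*V
U(a) = a*(a + a²)
U(g(-4))*t = ((9*(-4))²*(1 + 9*(-4)))*(-53) = ((-36)²*(1 - 36))*(-53) = (1296*(-35))*(-53) = -45360*(-53) = 2404080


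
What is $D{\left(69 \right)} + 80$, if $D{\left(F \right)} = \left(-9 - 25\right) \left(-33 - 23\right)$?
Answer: $1984$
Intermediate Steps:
$D{\left(F \right)} = 1904$ ($D{\left(F \right)} = \left(-34\right) \left(-56\right) = 1904$)
$D{\left(69 \right)} + 80 = 1904 + 80 = 1984$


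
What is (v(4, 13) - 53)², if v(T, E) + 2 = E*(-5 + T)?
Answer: 4624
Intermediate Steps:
v(T, E) = -2 + E*(-5 + T)
(v(4, 13) - 53)² = ((-2 - 5*13 + 13*4) - 53)² = ((-2 - 65 + 52) - 53)² = (-15 - 53)² = (-68)² = 4624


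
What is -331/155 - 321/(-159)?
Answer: -958/8215 ≈ -0.11662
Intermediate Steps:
-331/155 - 321/(-159) = -331*1/155 - 321*(-1/159) = -331/155 + 107/53 = -958/8215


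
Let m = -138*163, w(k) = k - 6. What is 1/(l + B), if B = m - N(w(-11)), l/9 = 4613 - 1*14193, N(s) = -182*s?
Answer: -1/111808 ≈ -8.9439e-6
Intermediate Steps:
w(k) = -6 + k
m = -22494
l = -86220 (l = 9*(4613 - 1*14193) = 9*(4613 - 14193) = 9*(-9580) = -86220)
B = -25588 (B = -22494 - (-182)*(-6 - 11) = -22494 - (-182)*(-17) = -22494 - 1*3094 = -22494 - 3094 = -25588)
1/(l + B) = 1/(-86220 - 25588) = 1/(-111808) = -1/111808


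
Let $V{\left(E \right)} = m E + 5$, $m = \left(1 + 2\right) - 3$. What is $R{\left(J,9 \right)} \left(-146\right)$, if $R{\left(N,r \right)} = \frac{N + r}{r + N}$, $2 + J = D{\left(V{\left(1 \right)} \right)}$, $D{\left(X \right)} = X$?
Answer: $-146$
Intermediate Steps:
$m = 0$ ($m = 3 - 3 = 0$)
$V{\left(E \right)} = 5$ ($V{\left(E \right)} = 0 E + 5 = 0 + 5 = 5$)
$J = 3$ ($J = -2 + 5 = 3$)
$R{\left(N,r \right)} = 1$ ($R{\left(N,r \right)} = \frac{N + r}{N + r} = 1$)
$R{\left(J,9 \right)} \left(-146\right) = 1 \left(-146\right) = -146$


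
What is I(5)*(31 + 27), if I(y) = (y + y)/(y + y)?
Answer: 58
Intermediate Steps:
I(y) = 1 (I(y) = (2*y)/((2*y)) = (2*y)*(1/(2*y)) = 1)
I(5)*(31 + 27) = 1*(31 + 27) = 1*58 = 58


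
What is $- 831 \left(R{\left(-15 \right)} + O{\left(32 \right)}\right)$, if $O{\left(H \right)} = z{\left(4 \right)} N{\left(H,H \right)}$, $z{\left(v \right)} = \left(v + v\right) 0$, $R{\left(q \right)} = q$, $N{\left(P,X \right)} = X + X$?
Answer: $12465$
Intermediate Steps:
$N{\left(P,X \right)} = 2 X$
$z{\left(v \right)} = 0$ ($z{\left(v \right)} = 2 v 0 = 0$)
$O{\left(H \right)} = 0$ ($O{\left(H \right)} = 0 \cdot 2 H = 0$)
$- 831 \left(R{\left(-15 \right)} + O{\left(32 \right)}\right) = - 831 \left(-15 + 0\right) = \left(-831\right) \left(-15\right) = 12465$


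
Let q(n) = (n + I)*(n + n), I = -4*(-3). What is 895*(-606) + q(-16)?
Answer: -542242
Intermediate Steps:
I = 12
q(n) = 2*n*(12 + n) (q(n) = (n + 12)*(n + n) = (12 + n)*(2*n) = 2*n*(12 + n))
895*(-606) + q(-16) = 895*(-606) + 2*(-16)*(12 - 16) = -542370 + 2*(-16)*(-4) = -542370 + 128 = -542242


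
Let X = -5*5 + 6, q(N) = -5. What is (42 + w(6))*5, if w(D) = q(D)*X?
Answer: 685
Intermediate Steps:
X = -19 (X = -25 + 6 = -19)
w(D) = 95 (w(D) = -5*(-19) = 95)
(42 + w(6))*5 = (42 + 95)*5 = 137*5 = 685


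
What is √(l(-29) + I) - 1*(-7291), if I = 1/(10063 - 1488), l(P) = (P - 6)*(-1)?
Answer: 7291 + √2100882/245 ≈ 7296.9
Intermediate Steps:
l(P) = 6 - P (l(P) = (-6 + P)*(-1) = 6 - P)
I = 1/8575 ≈ 0.00011662
√(l(-29) + I) - 1*(-7291) = √((6 - 1*(-29)) + 1/8575) - 1*(-7291) = √((6 + 29) + 1/8575) + 7291 = √(35 + 1/8575) + 7291 = √(300126/8575) + 7291 = √2100882/245 + 7291 = 7291 + √2100882/245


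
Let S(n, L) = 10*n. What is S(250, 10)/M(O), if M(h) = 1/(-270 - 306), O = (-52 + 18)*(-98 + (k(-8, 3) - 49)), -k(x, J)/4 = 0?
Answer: -1440000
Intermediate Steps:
k(x, J) = 0 (k(x, J) = -4*0 = 0)
O = 4998 (O = (-52 + 18)*(-98 + (0 - 49)) = -34*(-98 - 49) = -34*(-147) = 4998)
M(h) = -1/576 (M(h) = 1/(-576) = -1/576)
S(250, 10)/M(O) = (10*250)/(-1/576) = 2500*(-576) = -1440000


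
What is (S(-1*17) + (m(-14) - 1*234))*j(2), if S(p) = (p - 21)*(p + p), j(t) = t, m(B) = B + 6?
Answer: 2100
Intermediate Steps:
m(B) = 6 + B
S(p) = 2*p*(-21 + p) (S(p) = (-21 + p)*(2*p) = 2*p*(-21 + p))
(S(-1*17) + (m(-14) - 1*234))*j(2) = (2*(-1*17)*(-21 - 1*17) + ((6 - 14) - 1*234))*2 = (2*(-17)*(-21 - 17) + (-8 - 234))*2 = (2*(-17)*(-38) - 242)*2 = (1292 - 242)*2 = 1050*2 = 2100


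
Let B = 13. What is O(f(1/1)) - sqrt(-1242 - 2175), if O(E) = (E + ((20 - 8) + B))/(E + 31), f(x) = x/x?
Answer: 13/16 - I*sqrt(3417) ≈ 0.8125 - 58.455*I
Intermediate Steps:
f(x) = 1
O(E) = (25 + E)/(31 + E) (O(E) = (E + ((20 - 8) + 13))/(E + 31) = (E + (12 + 13))/(31 + E) = (E + 25)/(31 + E) = (25 + E)/(31 + E))
O(f(1/1)) - sqrt(-1242 - 2175) = (25 + 1)/(31 + 1) - sqrt(-1242 - 2175) = 26/32 - sqrt(-3417) = (1/32)*26 - I*sqrt(3417) = 13/16 - I*sqrt(3417)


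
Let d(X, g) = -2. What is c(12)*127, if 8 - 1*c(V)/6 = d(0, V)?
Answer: 7620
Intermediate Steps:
c(V) = 60 (c(V) = 48 - 6*(-2) = 48 + 12 = 60)
c(12)*127 = 60*127 = 7620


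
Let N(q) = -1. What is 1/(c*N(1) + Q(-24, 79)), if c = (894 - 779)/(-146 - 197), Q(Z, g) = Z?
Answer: -343/8117 ≈ -0.042257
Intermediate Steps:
c = -115/343 (c = 115/(-343) = 115*(-1/343) = -115/343 ≈ -0.33528)
1/(c*N(1) + Q(-24, 79)) = 1/(-115/343*(-1) - 24) = 1/(115/343 - 24) = 1/(-8117/343) = -343/8117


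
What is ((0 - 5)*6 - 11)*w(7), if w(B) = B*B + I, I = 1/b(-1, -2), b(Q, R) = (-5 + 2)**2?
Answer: -18122/9 ≈ -2013.6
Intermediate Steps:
b(Q, R) = 9 (b(Q, R) = (-3)**2 = 9)
I = 1/9 ≈ 0.11111
w(B) = 1/9 + B**2 (w(B) = B*B + 1/9 = B**2 + 1/9 = 1/9 + B**2)
((0 - 5)*6 - 11)*w(7) = ((0 - 5)*6 - 11)*(1/9 + 7**2) = (-5*6 - 11)*(1/9 + 49) = (-30 - 11)*(442/9) = -41*442/9 = -18122/9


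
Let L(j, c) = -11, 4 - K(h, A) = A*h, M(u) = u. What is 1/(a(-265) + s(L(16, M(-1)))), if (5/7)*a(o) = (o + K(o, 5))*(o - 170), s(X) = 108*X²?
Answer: -1/634908 ≈ -1.5750e-6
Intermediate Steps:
K(h, A) = 4 - A*h
a(o) = 7*(-170 + o)*(4 - 4*o)/5 (a(o) = 7*((o + (4 - 1*5*o))*(o - 170))/5 = 7*((o + (4 - 5*o))*(-170 + o))/5 = 7*((4 - 4*o)*(-170 + o))/5 = 7*((-170 + o)*(4 - 4*o))/5 = 7*(-170 + o)*(4 - 4*o)/5)
1/(a(-265) + s(L(16, M(-1)))) = 1/((-952 - 28/5*(-265)² + (4788/5)*(-265)) + 108*(-11)²) = 1/((-952 - 28/5*70225 - 253764) + 108*121) = 1/((-952 - 393260 - 253764) + 13068) = 1/(-647976 + 13068) = 1/(-634908) = -1/634908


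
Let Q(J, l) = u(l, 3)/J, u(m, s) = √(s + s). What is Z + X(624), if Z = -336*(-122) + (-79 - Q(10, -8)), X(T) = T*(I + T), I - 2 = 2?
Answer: 432785 - √6/10 ≈ 4.3279e+5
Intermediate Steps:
u(m, s) = √2*√s (u(m, s) = √(2*s) = √2*√s)
I = 4 (I = 2 + 2 = 4)
X(T) = T*(4 + T)
Q(J, l) = √6/J (Q(J, l) = (√2*√3)/J = √6/J)
Z = 40913 - √6/10 (Z = -336*(-122) + (-79 - √6/10) = 40992 + (-79 - √6/10) = 40913 - √6/10 ≈ 40913.)
Z + X(624) = (40913 - √6/10) + 624*(4 + 624) = (40913 - √6/10) + 624*628 = (40913 - √6/10) + 391872 = 432785 - √6/10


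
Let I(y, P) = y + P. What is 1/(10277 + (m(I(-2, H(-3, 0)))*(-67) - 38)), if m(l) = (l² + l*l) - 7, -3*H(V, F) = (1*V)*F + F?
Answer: 1/10172 ≈ 9.8309e-5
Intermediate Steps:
H(V, F) = -F/3 - F*V/3 (H(V, F) = -((1*V)*F + F)/3 = -(V*F + F)/3 = -(F*V + F)/3 = -(F + F*V)/3 = -F/3 - F*V/3)
I(y, P) = P + y
m(l) = -7 + 2*l² (m(l) = (l² + l²) - 7 = 2*l² - 7 = -7 + 2*l²)
1/(10277 + (m(I(-2, H(-3, 0)))*(-67) - 38)) = 1/(10277 + ((-7 + 2*(-⅓*0*(1 - 3) - 2)²)*(-67) - 38)) = 1/(10277 + ((-7 + 2*(-⅓*0*(-2) - 2)²)*(-67) - 38)) = 1/(10277 + ((-7 + 2*(0 - 2)²)*(-67) - 38)) = 1/(10277 + ((-7 + 2*(-2)²)*(-67) - 38)) = 1/(10277 + ((-7 + 2*4)*(-67) - 38)) = 1/(10277 + ((-7 + 8)*(-67) - 38)) = 1/(10277 + (1*(-67) - 38)) = 1/(10277 + (-67 - 38)) = 1/(10277 - 105) = 1/10172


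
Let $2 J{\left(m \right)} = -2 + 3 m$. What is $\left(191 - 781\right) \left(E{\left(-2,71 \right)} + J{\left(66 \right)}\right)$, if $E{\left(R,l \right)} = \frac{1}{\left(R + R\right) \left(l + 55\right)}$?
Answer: $- \frac{14570345}{252} \approx -57819.0$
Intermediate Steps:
$J{\left(m \right)} = -1 + \frac{3 m}{2}$ ($J{\left(m \right)} = \frac{-2 + 3 m}{2} = -1 + \frac{3 m}{2}$)
$E{\left(R,l \right)} = \frac{1}{2 R \left(55 + l\right)}$
$\left(191 - 781\right) \left(E{\left(-2,71 \right)} + J{\left(66 \right)}\right) = \left(191 - 781\right) \left(\frac{1}{2 \left(-2\right) \left(55 + 71\right)} + \left(-1 + \frac{3}{2} \cdot 66\right)\right) = - 590 \left(\frac{1}{2} \left(- \frac{1}{2}\right) \frac{1}{126} + \left(-1 + 99\right)\right) = - 590 \left(\frac{1}{2} \left(- \frac{1}{2}\right) \frac{1}{126} + 98\right) = - 590 \left(- \frac{1}{504} + 98\right) = \left(-590\right) \frac{49391}{504} = - \frac{14570345}{252}$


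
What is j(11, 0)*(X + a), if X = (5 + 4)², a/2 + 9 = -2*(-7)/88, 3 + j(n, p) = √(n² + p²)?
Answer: 5572/11 ≈ 506.55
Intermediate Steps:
j(n, p) = -3 + √(n² + p²)
a = -389/22 (a = -18 + 2*(-2*(-7)/88) = -18 + 2*(14*(1/88)) = -18 + 2*(7/44) = -18 + 7/22 = -389/22 ≈ -17.682)
X = 81 (X = 9² = 81)
j(11, 0)*(X + a) = (-3 + √(11² + 0²))*(81 - 389/22) = (-3 + √(121 + 0))*(1393/22) = (-3 + √121)*(1393/22) = (-3 + 11)*(1393/22) = 8*(1393/22) = 5572/11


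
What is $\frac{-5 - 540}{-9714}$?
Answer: $\frac{545}{9714} \approx 0.056105$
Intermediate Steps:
$\frac{-5 - 540}{-9714} = \left(-5 - 540\right) \left(- \frac{1}{9714}\right) = \left(-545\right) \left(- \frac{1}{9714}\right) = \frac{545}{9714}$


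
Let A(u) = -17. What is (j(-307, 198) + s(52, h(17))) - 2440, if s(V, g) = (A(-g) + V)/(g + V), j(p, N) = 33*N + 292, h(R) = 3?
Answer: 48253/11 ≈ 4386.6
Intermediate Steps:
j(p, N) = 292 + 33*N
s(V, g) = (-17 + V)/(V + g) (s(V, g) = (-17 + V)/(g + V) = (-17 + V)/(V + g))
(j(-307, 198) + s(52, h(17))) - 2440 = ((292 + 33*198) + (-17 + 52)/(52 + 3)) - 2440 = ((292 + 6534) + 35/55) - 2440 = (6826 + (1/55)*35) - 2440 = (6826 + 7/11) - 2440 = 75093/11 - 2440 = 48253/11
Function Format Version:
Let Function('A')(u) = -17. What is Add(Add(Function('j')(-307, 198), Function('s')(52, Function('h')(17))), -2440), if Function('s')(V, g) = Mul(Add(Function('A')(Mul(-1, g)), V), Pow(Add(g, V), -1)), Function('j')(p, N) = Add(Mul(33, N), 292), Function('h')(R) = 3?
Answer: Rational(48253, 11) ≈ 4386.6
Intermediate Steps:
Function('j')(p, N) = Add(292, Mul(33, N))
Function('s')(V, g) = Mul(Pow(Add(V, g), -1), Add(-17, V)) (Function('s')(V, g) = Mul(Add(-17, V), Pow(Add(g, V), -1)) = Mul(Add(-17, V), Pow(Add(V, g), -1)) = Mul(Pow(Add(V, g), -1), Add(-17, V)))
Add(Add(Function('j')(-307, 198), Function('s')(52, Function('h')(17))), -2440) = Add(Add(Add(292, Mul(33, 198)), Mul(Pow(Add(52, 3), -1), Add(-17, 52))), -2440) = Add(Add(Add(292, 6534), Mul(Pow(55, -1), 35)), -2440) = Add(Add(6826, Mul(Rational(1, 55), 35)), -2440) = Add(Add(6826, Rational(7, 11)), -2440) = Add(Rational(75093, 11), -2440) = Rational(48253, 11)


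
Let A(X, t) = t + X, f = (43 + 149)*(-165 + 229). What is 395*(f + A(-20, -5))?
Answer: 4843885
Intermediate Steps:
f = 12288 (f = 192*64 = 12288)
A(X, t) = X + t
395*(f + A(-20, -5)) = 395*(12288 + (-20 - 5)) = 395*(12288 - 25) = 395*12263 = 4843885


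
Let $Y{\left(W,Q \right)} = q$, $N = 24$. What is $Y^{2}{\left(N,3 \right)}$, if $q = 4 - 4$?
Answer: $0$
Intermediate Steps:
$q = 0$
$Y{\left(W,Q \right)} = 0$
$Y^{2}{\left(N,3 \right)} = 0^{2} = 0$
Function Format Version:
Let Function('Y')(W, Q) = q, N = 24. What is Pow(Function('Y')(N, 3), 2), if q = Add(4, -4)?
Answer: 0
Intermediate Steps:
q = 0
Function('Y')(W, Q) = 0
Pow(Function('Y')(N, 3), 2) = Pow(0, 2) = 0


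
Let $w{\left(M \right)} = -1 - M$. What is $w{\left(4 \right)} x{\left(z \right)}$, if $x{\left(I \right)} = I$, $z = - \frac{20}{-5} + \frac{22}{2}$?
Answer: $-75$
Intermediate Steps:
$z = 15$ ($z = \left(-20\right) \left(- \frac{1}{5}\right) + 22 \cdot \frac{1}{2} = 4 + 11 = 15$)
$w{\left(4 \right)} x{\left(z \right)} = \left(-1 - 4\right) 15 = \left(-5\right) 15 = -75$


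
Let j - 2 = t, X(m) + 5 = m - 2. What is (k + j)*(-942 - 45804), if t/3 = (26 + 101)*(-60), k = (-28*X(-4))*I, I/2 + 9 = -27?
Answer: 2105159364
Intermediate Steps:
X(m) = -7 + m (X(m) = -5 + (m - 2) = -5 + (-2 + m) = -7 + m)
I = -72 (I = -18 + 2*(-27) = -18 - 54 = -72)
k = -22176 (k = -28*(-7 - 4)*(-72) = -28*(-11)*(-72) = 308*(-72) = -22176)
t = -22860 (t = 3*((26 + 101)*(-60)) = 3*(127*(-60)) = 3*(-7620) = -22860)
j = -22858 (j = 2 - 22860 = -22858)
(k + j)*(-942 - 45804) = (-22176 - 22858)*(-942 - 45804) = -45034*(-46746) = 2105159364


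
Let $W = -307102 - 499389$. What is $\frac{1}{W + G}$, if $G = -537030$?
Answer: $- \frac{1}{1343521} \approx -7.4431 \cdot 10^{-7}$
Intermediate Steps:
$W = -806491$
$\frac{1}{W + G} = \frac{1}{-806491 - 537030} = \frac{1}{-1343521} = - \frac{1}{1343521}$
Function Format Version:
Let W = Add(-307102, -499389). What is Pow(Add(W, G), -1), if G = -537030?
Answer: Rational(-1, 1343521) ≈ -7.4431e-7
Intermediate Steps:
W = -806491
Pow(Add(W, G), -1) = Pow(Add(-806491, -537030), -1) = Pow(-1343521, -1) = Rational(-1, 1343521)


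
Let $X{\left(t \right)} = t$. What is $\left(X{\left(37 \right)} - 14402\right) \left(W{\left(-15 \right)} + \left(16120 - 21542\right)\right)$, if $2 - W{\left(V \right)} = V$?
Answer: $77642825$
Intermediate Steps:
$W{\left(V \right)} = 2 - V$
$\left(X{\left(37 \right)} - 14402\right) \left(W{\left(-15 \right)} + \left(16120 - 21542\right)\right) = \left(37 - 14402\right) \left(\left(2 - -15\right) + \left(16120 - 21542\right)\right) = - 14365 \left(\left(2 + 15\right) - 5422\right) = - 14365 \left(17 - 5422\right) = \left(-14365\right) \left(-5405\right) = 77642825$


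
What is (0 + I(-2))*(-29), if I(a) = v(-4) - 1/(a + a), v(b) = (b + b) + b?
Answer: 1363/4 ≈ 340.75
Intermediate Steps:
v(b) = 3*b (v(b) = 2*b + b = 3*b)
I(a) = -12 - 1/(2*a) (I(a) = 3*(-4) - 1/(a + a) = -12 - 1/(2*a))
(0 + I(-2))*(-29) = (0 + (-12 - 1/2/(-2)))*(-29) = (0 + (-12 - 1/2*(-1/2)))*(-29) = (0 + (-12 + 1/4))*(-29) = (0 - 47/4)*(-29) = -47/4*(-29) = 1363/4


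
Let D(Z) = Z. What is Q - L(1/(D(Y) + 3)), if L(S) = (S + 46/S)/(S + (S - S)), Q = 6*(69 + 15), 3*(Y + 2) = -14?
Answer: -1039/9 ≈ -115.44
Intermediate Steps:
Y = -20/3 (Y = -2 + (1/3)*(-14) = -2 - 14/3 = -20/3 ≈ -6.6667)
Q = 504 (Q = 6*84 = 504)
L(S) = (S + 46/S)/S (L(S) = (S + 46/S)/(S + 0) = (S + 46/S)/S)
Q - L(1/(D(Y) + 3)) = 504 - (1 + 46/(1/(-20/3 + 3))**2) = 504 - (1 + 46/(1/(-11/3))**2) = 504 - (1 + 46/(-3/11)**2) = 504 - (1 + 46*(121/9)) = 504 - (1 + 5566/9) = 504 - 1*5575/9 = 504 - 5575/9 = -1039/9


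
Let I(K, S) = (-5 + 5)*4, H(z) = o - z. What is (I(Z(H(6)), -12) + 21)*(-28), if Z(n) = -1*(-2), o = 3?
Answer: -588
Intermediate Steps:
H(z) = 3 - z
Z(n) = 2
I(K, S) = 0 (I(K, S) = 0*4 = 0)
(I(Z(H(6)), -12) + 21)*(-28) = (0 + 21)*(-28) = 21*(-28) = -588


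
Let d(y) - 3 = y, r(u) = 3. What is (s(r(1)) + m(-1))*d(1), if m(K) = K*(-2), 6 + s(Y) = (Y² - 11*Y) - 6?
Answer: -136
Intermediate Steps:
s(Y) = -12 + Y² - 11*Y (s(Y) = -6 + ((Y² - 11*Y) - 6) = -6 + (-6 + Y² - 11*Y) = -12 + Y² - 11*Y)
d(y) = 3 + y
m(K) = -2*K
(s(r(1)) + m(-1))*d(1) = ((-12 + 3² - 11*3) - 2*(-1))*(3 + 1) = ((-12 + 9 - 33) + 2)*4 = (-36 + 2)*4 = -34*4 = -136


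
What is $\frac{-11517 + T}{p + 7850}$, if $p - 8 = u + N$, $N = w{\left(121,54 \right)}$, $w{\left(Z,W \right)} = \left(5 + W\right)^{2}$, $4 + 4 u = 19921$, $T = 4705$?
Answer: $- \frac{2096}{5021} \approx -0.41745$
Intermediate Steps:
$u = \frac{19917}{4}$ ($u = -1 + \frac{1}{4} \cdot 19921 = -1 + \frac{19921}{4} = \frac{19917}{4} \approx 4979.3$)
$N = 3481$ ($N = \left(5 + 54\right)^{2} = 59^{2} = 3481$)
$p = \frac{33873}{4}$ ($p = 8 + \left(\frac{19917}{4} + 3481\right) = 8 + \frac{33841}{4} = \frac{33873}{4} \approx 8468.3$)
$\frac{-11517 + T}{p + 7850} = \frac{-11517 + 4705}{\frac{33873}{4} + 7850} = - \frac{6812}{\frac{65273}{4}} = \left(-6812\right) \frac{4}{65273} = - \frac{2096}{5021}$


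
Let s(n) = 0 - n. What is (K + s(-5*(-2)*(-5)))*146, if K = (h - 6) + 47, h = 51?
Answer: 20732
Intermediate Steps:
s(n) = -n
K = 92 (K = (51 - 6) + 47 = 45 + 47 = 92)
(K + s(-5*(-2)*(-5)))*146 = (92 - (-5*(-2))*(-5))*146 = (92 - 10*(-5))*146 = (92 - 1*(-50))*146 = (92 + 50)*146 = 142*146 = 20732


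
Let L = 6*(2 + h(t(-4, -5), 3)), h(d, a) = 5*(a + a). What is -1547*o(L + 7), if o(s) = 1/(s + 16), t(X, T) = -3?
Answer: -1547/215 ≈ -7.1954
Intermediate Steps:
h(d, a) = 10*a (h(d, a) = 5*(2*a) = 10*a)
L = 192 (L = 6*(2 + 10*3) = 6*(2 + 30) = 6*32 = 192)
o(s) = 1/(16 + s)
-1547*o(L + 7) = -1547/(16 + (192 + 7)) = -1547/(16 + 199) = -1547/215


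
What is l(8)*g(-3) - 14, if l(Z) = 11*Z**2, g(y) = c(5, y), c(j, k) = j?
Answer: 3506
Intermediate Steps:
g(y) = 5
l(8)*g(-3) - 14 = (11*8**2)*5 - 14 = (11*64)*5 - 14 = 704*5 - 14 = 3520 - 14 = 3506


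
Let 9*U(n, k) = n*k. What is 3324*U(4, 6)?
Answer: 8864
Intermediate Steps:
U(n, k) = k*n/9 (U(n, k) = (n*k)/9 = (k*n)/9 = k*n/9)
3324*U(4, 6) = 3324*((⅑)*6*4) = 3324*(8/3) = 8864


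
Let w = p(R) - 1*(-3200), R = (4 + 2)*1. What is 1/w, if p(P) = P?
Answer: 1/3206 ≈ 0.00031192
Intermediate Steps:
R = 6 (R = 6*1 = 6)
w = 3206 (w = 6 - 1*(-3200) = 6 + 3200 = 3206)
1/w = 1/3206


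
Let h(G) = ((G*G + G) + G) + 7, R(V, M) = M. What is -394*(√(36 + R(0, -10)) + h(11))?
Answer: -59100 - 394*√26 ≈ -61109.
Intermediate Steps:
h(G) = 7 + G² + 2*G (h(G) = ((G² + G) + G) + 7 = ((G + G²) + G) + 7 = (G² + 2*G) + 7 = 7 + G² + 2*G)
-394*(√(36 + R(0, -10)) + h(11)) = -394*(√(36 - 10) + (7 + 11² + 2*11)) = -394*(√26 + (7 + 121 + 22)) = -394*(√26 + 150) = -394*(150 + √26) = -59100 - 394*√26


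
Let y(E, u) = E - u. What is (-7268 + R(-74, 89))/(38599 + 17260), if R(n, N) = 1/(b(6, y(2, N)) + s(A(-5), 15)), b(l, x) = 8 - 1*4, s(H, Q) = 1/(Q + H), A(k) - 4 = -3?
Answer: -472404/3630835 ≈ -0.13011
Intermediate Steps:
A(k) = 1 (A(k) = 4 - 3 = 1)
s(H, Q) = 1/(H + Q)
b(l, x) = 4 (b(l, x) = 8 - 4 = 4)
R(n, N) = 16/65 (R(n, N) = 1/(4 + 1/(1 + 15)) = 1/(4 + 1/16) = 1/(65/16) = 16/65)
(-7268 + R(-74, 89))/(38599 + 17260) = (-7268 + 16/65)/(38599 + 17260) = -472404/65/55859 = -472404/65*1/55859 = -472404/3630835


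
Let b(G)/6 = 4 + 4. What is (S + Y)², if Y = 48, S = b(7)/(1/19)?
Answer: 921600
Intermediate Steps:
b(G) = 48 (b(G) = 6*(4 + 4) = 6*8 = 48)
S = 912 (S = 48/(1/19) = 48*19 = 912)
(S + Y)² = (912 + 48)² = 960² = 921600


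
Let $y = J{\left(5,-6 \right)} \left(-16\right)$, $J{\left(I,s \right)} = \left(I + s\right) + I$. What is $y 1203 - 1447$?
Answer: $-78439$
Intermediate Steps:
$J{\left(I,s \right)} = s + 2 I$
$y = -64$ ($y = \left(-6 + 2 \cdot 5\right) \left(-16\right) = \left(-6 + 10\right) \left(-16\right) = 4 \left(-16\right) = -64$)
$y 1203 - 1447 = \left(-64\right) 1203 - 1447 = -76992 - 1447 = -78439$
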